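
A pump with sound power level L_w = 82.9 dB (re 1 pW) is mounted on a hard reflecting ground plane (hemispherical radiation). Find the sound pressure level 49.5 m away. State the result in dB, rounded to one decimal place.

41.0 dB

Free-field hemispherical radiation: L_p = L_w − 10·log₁₀(2π·r²), r = 49.5 m.
2π·r² = 1.54e+04 m², 10·log₁₀ of that is 41.874 dB.
L_p = 82.9 − 41.874 = 41.03 dB.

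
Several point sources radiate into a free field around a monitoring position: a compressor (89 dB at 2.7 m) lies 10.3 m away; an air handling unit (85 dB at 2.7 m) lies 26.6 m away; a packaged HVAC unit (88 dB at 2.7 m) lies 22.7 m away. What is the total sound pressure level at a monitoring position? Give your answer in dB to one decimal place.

Apply inverse-square spreading to bring every level to the receiver, then sum 10^(L/10).
compressor: 89 − 20·log₁₀(10.3/2.7) = 89 − 11.63 = 77.37 dB.
air handling unit: 85 − 20·log₁₀(26.6/2.7) = 85 − 19.87 = 65.13 dB.
packaged HVAC unit: 88 − 20·log₁₀(22.7/2.7) = 88 − 18.49 = 69.51 dB.
Σ 10^(L/10) = 6.677e+07 → L_total = 10·log₁₀(6.677e+07) = 78.25 dB.

78.2 dB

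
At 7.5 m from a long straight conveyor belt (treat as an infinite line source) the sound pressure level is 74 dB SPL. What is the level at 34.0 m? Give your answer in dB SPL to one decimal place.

67.4 dB SPL

For a line source, L₂ = L₁ − 10·log₁₀(r₂/r₁).
L₂ = 74 − 10·log₁₀(34.0/7.5) = 74 − 6.564 = 67.44 dB SPL.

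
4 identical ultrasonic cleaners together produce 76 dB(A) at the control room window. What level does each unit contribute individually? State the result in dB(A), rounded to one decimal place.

70.0 dB(A)

4 equal contributions raise the level by 10·log₁₀ 4 = 6.021 dB, so each unit alone gives 76 − 6.021.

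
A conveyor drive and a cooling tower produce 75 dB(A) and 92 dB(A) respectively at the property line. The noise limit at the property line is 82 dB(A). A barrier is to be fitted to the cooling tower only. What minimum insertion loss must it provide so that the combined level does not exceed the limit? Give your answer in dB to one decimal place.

The untreated sources together contribute 10^(75/10) = 3.162e+07, i.e. 75.00 dB(A).
The limit corresponds to 10^(82/10) = 1.585e+08; subtracting the fixed part leaves 1.269e+08 for the cooling tower, i.e. 81.03 dB(A).
Required insertion loss = 92 − 81.03 = 10.97 dB.

11.0 dB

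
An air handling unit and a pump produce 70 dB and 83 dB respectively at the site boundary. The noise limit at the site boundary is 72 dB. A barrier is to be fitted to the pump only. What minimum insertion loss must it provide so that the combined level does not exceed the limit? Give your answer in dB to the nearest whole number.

Everything except the pump sums to 10^(70/10) = 1.000e+07 in linear terms, 70.00 dB.
The limit corresponds to 10^(72/10) = 1.585e+07; subtracting the fixed part leaves 5.849e+06 for the pump, i.e. 67.67 dB.
So the pump must be reduced from 83 to 67.67 dB: IL = 15.33 dB.

15 dB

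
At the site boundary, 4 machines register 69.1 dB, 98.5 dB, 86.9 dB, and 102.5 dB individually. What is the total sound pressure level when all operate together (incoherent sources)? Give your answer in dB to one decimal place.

104.0 dB

For uncorrelated sources the intensities add, so convert each level to linear form, sum, and take 10·log₁₀ of the total.
Σ 10^(L/10) = 10^(69.1/10) + 10^(98.5/10) + 10^(86.9/10) + 10^(102.5/10) = 2.536e+10.
L_total = 10·log₁₀(2.536e+10) = 104.04 dB.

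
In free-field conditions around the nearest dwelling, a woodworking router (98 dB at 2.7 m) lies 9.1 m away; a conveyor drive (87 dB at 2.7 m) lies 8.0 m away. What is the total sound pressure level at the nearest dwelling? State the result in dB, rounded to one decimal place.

Propagate each source to the receiver with L = L_ref − 20·log₁₀(r/r_ref), then add intensities.
woodworking router: 98 − 20·log₁₀(9.1/2.7) = 98 − 10.55 = 87.45 dB.
conveyor drive: 87 − 20·log₁₀(8.0/2.7) = 87 − 9.43 = 77.57 dB.
Σ 10^(L/10) = 6.125e+08 → L_total = 10·log₁₀(6.125e+08) = 87.87 dB.

87.9 dB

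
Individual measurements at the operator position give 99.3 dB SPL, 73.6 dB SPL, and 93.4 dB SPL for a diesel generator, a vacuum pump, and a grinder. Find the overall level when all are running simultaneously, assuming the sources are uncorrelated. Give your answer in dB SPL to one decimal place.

For uncorrelated sources the intensities add, so convert each level to linear form, sum, and take 10·log₁₀ of the total.
Σ 10^(L/10) = 10^(99.3/10) + 10^(73.6/10) + 10^(93.4/10) = 1.072e+10.
L_total = 10·log₁₀(1.072e+10) = 100.30 dB SPL.

100.3 dB SPL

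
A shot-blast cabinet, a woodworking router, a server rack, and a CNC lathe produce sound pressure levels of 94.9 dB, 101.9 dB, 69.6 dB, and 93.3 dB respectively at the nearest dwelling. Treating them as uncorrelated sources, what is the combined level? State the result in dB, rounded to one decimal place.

For uncorrelated sources the intensities add, so convert each level to linear form, sum, and take 10·log₁₀ of the total.
Σ 10^(L/10) = 10^(94.9/10) + 10^(101.9/10) + 10^(69.6/10) + 10^(93.3/10) = 2.073e+10.
L_total = 10·log₁₀(2.073e+10) = 103.17 dB.

103.2 dB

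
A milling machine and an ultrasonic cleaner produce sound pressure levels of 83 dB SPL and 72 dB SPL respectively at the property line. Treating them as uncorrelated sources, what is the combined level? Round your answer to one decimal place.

83.3 dB SPL

Incoherent sources combine by intensity addition: L_total = 10·log₁₀(Σ 10^(L_i/10)).
Σ 10^(L/10) = 10^(83/10) + 10^(72/10) = 2.154e+08.
L_total = 10·log₁₀(2.154e+08) = 83.33 dB SPL.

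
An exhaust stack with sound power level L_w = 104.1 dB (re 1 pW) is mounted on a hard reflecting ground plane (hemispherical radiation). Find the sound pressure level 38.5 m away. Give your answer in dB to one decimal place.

64.4 dB

Free-field hemispherical radiation: L_p = L_w − 10·log₁₀(2π·r²), r = 38.5 m.
2π·r² = 9313 m², 10·log₁₀ of that is 39.691 dB.
L_p = 104.1 − 39.691 = 64.41 dB.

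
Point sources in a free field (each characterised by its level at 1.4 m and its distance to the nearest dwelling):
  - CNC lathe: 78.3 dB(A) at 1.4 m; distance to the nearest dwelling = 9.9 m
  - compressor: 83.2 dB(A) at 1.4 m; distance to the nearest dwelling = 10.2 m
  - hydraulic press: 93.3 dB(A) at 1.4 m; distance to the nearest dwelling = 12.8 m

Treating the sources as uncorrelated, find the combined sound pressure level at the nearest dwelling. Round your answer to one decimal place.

74.9 dB(A)

Apply inverse-square spreading to bring every level to the receiver, then sum 10^(L/10).
CNC lathe: 78.3 − 20·log₁₀(9.9/1.4) = 78.3 − 16.99 = 61.31 dB(A).
compressor: 83.2 − 20·log₁₀(10.2/1.4) = 83.2 − 17.25 = 65.95 dB(A).
hydraulic press: 93.3 − 20·log₁₀(12.8/1.4) = 93.3 − 19.22 = 74.08 dB(A).
Σ 10^(L/10) = 3.086e+07 → L_total = 10·log₁₀(3.086e+07) = 74.89 dB(A).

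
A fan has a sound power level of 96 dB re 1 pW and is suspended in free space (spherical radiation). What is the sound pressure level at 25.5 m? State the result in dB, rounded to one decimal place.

L_p = L_w − 10·log₁₀(4π·r²) with r = 25.5 m.
4π·r² = 8171 m², 10·log₁₀ of that is 39.123 dB.
L_p = 96 − 39.123 = 56.88 dB.

56.9 dB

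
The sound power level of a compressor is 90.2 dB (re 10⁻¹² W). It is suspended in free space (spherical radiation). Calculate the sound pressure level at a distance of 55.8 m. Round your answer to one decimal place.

L_p = L_w − 10·log₁₀(4π·r²) with r = 55.8 m.
4π·r² = 3.913e+04 m², 10·log₁₀ of that is 45.925 dB.
L_p = 90.2 − 45.925 = 44.28 dB.

44.3 dB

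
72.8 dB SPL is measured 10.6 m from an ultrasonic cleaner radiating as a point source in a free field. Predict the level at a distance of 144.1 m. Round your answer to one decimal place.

50.1 dB SPL

For a point source, L₂ = L₁ − 20·log₁₀(r₂/r₁).
L₂ = 72.8 − 20·log₁₀(144.1/10.6) = 72.8 − 22.667 = 50.13 dB SPL.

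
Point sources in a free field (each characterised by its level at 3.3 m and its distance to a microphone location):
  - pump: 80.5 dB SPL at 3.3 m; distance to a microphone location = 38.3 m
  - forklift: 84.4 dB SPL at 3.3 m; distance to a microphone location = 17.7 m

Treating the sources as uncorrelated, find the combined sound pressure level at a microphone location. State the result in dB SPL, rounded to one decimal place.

70.2 dB SPL

Apply inverse-square spreading to bring every level to the receiver, then sum 10^(L/10).
pump: 80.5 − 20·log₁₀(38.3/3.3) = 80.5 − 21.29 = 59.21 dB SPL.
forklift: 84.4 − 20·log₁₀(17.7/3.3) = 84.4 − 14.59 = 69.81 dB SPL.
Σ 10^(L/10) = 1.041e+07 → L_total = 10·log₁₀(1.041e+07) = 70.17 dB SPL.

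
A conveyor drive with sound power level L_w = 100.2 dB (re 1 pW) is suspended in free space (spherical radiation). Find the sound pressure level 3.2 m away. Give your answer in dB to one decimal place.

79.1 dB

Free-field spherical radiation: L_p = L_w − 10·log₁₀(4π·r²), r = 3.2 m.
4π·r² = 128.7 m², 10·log₁₀ of that is 21.095 dB.
L_p = 100.2 − 21.095 = 79.10 dB.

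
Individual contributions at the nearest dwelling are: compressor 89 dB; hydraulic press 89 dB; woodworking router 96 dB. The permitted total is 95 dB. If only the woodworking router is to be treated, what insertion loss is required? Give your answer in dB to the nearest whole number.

4 dB

The untreated sources together contribute 10^(89/10) + 10^(89/10) = 1.589e+09, i.e. 92.01 dB.
The limit corresponds to 10^(95/10) = 3.162e+09; subtracting the fixed part leaves 1.574e+09 for the woodworking router, i.e. 91.97 dB.
So the woodworking router must be reduced from 96 to 91.97 dB: IL = 4.03 dB.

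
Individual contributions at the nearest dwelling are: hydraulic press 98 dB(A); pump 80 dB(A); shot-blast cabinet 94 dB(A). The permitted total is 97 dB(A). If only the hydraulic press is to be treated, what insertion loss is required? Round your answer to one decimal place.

4.2 dB

Fixed contribution from the other sources: Σ 10^(L/10) = 10^(80/10) + 10^(94/10) = 2.612e+09 (94.17 dB(A)).
The limit corresponds to 10^(97/10) = 5.012e+09; subtracting the fixed part leaves 2.400e+09 for the hydraulic press, i.e. 93.80 dB(A).
Required insertion loss = 98 − 93.80 = 4.20 dB.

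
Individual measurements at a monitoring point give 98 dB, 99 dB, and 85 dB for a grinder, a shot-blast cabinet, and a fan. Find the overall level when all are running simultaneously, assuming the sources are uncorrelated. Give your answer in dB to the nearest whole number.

102 dB

Incoherent sources combine by intensity addition: L_total = 10·log₁₀(Σ 10^(L_i/10)).
Σ 10^(L/10) = 10^(98/10) + 10^(99/10) + 10^(85/10) = 1.457e+10.
L_total = 10·log₁₀(1.457e+10) = 101.63 dB.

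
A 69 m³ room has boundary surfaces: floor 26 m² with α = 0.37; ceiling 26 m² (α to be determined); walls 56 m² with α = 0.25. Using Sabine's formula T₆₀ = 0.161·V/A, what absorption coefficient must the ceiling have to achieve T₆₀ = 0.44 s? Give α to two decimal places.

A = 0.161·V/T₆₀ = 0.161·69/0.44 = 25.25 m² sabins.
Absorption from the other surfaces = 26·0.37 + 56·0.25 = 23.62 m², so the ceiling must supply 1.63 m² over 26 m².
α = 1.63/26 = 0.063.

0.06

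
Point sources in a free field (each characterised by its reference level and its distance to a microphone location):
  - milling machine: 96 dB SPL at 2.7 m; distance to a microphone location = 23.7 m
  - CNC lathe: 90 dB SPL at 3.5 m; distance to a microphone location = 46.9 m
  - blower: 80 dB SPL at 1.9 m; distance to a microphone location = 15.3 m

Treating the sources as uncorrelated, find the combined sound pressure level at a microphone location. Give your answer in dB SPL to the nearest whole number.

Apply inverse-square spreading to bring every level to the receiver, then sum 10^(L/10).
milling machine: 96 − 20·log₁₀(23.7/2.7) = 96 − 18.87 = 77.13 dB SPL.
CNC lathe: 90 − 20·log₁₀(46.9/3.5) = 90 − 22.54 = 67.46 dB SPL.
blower: 80 − 20·log₁₀(15.3/1.9) = 80 − 18.12 = 61.88 dB SPL.
Σ 10^(L/10) = 5.878e+07 → L_total = 10·log₁₀(5.878e+07) = 77.69 dB SPL.

78 dB SPL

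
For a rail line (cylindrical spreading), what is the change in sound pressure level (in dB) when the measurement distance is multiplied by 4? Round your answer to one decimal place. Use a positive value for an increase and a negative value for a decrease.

-6.0 dB

Line-source spreading: ΔL = −10·log₁₀(r₂/r₁).
ΔL = −10·log₁₀(4) = -6.02 dB.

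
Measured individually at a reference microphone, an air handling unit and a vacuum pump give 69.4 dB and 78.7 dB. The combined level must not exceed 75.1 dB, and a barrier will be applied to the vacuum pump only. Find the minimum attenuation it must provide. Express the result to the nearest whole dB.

5 dB

Fixed contribution from the other source: Σ 10^(L/10) = 10^(69.4/10) = 8.710e+06 (69.40 dB).
The limit corresponds to 10^(75.1/10) = 3.236e+07; subtracting the fixed part leaves 2.365e+07 for the vacuum pump, i.e. 73.74 dB.
Required insertion loss = 78.7 − 73.74 = 4.96 dB.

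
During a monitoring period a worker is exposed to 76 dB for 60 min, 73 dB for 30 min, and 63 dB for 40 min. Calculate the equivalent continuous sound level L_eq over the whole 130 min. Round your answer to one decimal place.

The energy average is taken in the linear domain: L_eq = 10·log₁₀[(Σ tᵢ·10^(Lᵢ/10))/T], T = 130 min.
Σ tᵢ·10^(Lᵢ/10) = 60·10^(76/10) + 30·10^(73/10) + 40·10^(63/10) = 3.067e+09.
L_eq = 10·log₁₀(3.067e+09/130) = 73.73 dB.

73.7 dB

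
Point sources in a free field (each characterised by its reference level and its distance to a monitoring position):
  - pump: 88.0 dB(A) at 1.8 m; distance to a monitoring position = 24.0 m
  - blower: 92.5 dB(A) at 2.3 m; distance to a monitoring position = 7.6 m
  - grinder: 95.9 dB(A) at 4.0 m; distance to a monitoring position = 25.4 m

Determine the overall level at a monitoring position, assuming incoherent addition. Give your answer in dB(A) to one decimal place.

84.2 dB(A)

First find each source's level at the receiver (point-source: −20·log₁₀(r/r_ref)), then combine on an intensity basis.
pump: 88.0 − 20·log₁₀(24.0/1.8) = 88.0 − 22.50 = 65.50 dB(A).
blower: 92.5 − 20·log₁₀(7.6/2.3) = 92.5 − 10.38 = 82.12 dB(A).
grinder: 95.9 − 20·log₁₀(25.4/4.0) = 95.9 − 16.06 = 79.84 dB(A).
Σ 10^(L/10) = 2.629e+08 → L_total = 10·log₁₀(2.629e+08) = 84.20 dB(A).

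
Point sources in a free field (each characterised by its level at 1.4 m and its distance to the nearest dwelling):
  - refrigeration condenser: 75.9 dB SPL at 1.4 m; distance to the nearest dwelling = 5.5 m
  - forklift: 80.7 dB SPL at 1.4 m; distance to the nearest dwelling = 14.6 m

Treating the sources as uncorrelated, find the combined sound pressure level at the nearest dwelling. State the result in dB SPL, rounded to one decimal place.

65.6 dB SPL

Propagate each source to the receiver with L = L_ref − 20·log₁₀(r/r_ref), then add intensities.
refrigeration condenser: 75.9 − 20·log₁₀(5.5/1.4) = 75.9 − 11.88 = 64.02 dB SPL.
forklift: 80.7 − 20·log₁₀(14.6/1.4) = 80.7 − 20.36 = 60.34 dB SPL.
Σ 10^(L/10) = 3.601e+06 → L_total = 10·log₁₀(3.601e+06) = 65.56 dB SPL.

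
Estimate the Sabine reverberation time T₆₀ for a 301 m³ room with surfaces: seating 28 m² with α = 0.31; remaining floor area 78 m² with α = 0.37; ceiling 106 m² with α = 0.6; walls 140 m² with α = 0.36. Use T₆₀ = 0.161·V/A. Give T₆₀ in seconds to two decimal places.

Summing Sᵢαᵢ: 28·0.31 + 78·0.37 + 106·0.6 + 140·0.36 = 151.54 m².
T₆₀ = 0.161 × 301 / 151.54 = 0.320 s.

0.32 s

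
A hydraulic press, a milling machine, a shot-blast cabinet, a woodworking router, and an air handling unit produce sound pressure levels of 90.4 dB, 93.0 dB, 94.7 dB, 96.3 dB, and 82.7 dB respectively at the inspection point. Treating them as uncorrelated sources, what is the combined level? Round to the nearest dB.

100 dB

Incoherent sources combine by intensity addition: L_total = 10·log₁₀(Σ 10^(L_i/10)).
Σ 10^(L/10) = 10^(90.4/10) + 10^(93.0/10) + 10^(94.7/10) + 10^(96.3/10) + 10^(82.7/10) = 1.049e+10.
L_total = 10·log₁₀(1.049e+10) = 100.21 dB.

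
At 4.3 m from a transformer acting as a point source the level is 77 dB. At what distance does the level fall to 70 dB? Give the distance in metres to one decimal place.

Point-source spreading drops the level by 20·log₁₀(r₂/r₁); inverting, r₂/r₁ = 10^(ΔL/20).
r₂ = 4.3·10^((77−70)/20) = 4.3·10^(7.0/20) = 9.63 m.

9.6 m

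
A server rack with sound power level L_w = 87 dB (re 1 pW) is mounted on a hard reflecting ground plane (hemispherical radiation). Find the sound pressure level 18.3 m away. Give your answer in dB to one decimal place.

53.8 dB

Free-field hemispherical radiation: L_p = L_w − 10·log₁₀(2π·r²), r = 18.3 m.
2π·r² = 2104 m², 10·log₁₀ of that is 33.231 dB.
L_p = 87 − 33.231 = 53.77 dB.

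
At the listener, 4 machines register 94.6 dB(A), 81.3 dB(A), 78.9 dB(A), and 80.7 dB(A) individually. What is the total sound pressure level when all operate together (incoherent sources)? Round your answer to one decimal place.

Incoherent sources combine by intensity addition: L_total = 10·log₁₀(Σ 10^(L_i/10)).
Σ 10^(L/10) = 10^(94.6/10) + 10^(81.3/10) + 10^(78.9/10) + 10^(80.7/10) = 3.214e+09.
L_total = 10·log₁₀(3.214e+09) = 95.07 dB(A).

95.1 dB(A)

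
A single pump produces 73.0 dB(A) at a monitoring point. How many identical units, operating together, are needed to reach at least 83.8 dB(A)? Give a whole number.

13

Need L₁ + 10·log₁₀ N ≥ 83.8, i.e. log₁₀ N ≥ 1.08.
N ≥ 10^(10.8/10) = 12.023, so N = 13.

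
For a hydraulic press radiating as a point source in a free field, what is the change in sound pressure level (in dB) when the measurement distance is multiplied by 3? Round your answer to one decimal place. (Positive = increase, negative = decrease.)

-9.5 dB

Point-source spreading: ΔL = −20·log₁₀(r₂/r₁).
ΔL = −20·log₁₀(3) = -9.54 dB.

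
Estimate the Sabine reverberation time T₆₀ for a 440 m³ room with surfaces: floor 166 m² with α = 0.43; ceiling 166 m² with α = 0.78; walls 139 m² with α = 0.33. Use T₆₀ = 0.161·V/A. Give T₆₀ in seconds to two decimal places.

0.29 s

A = Σ Sᵢαᵢ = 166·0.43 + 166·0.78 + 139·0.33 = 246.73 m².
T₆₀ = 0.161·V/A = 0.161·440/246.73 = 0.287 s.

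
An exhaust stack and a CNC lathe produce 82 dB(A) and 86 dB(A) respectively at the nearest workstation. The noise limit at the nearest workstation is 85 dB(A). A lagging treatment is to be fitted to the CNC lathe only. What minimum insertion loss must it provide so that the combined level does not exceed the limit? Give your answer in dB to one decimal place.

4.0 dB

Fixed contribution from the other source: Σ 10^(L/10) = 10^(82/10) = 1.585e+08 (82.00 dB(A)).
The limit corresponds to 10^(85/10) = 3.162e+08; subtracting the fixed part leaves 1.577e+08 for the CNC lathe, i.e. 81.98 dB(A).
Required insertion loss = 86 − 81.98 = 4.02 dB.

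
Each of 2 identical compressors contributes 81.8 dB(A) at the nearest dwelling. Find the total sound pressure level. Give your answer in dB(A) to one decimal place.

84.8 dB(A)

With 2 equal, uncorrelated contributions the intensity is 2× that of one unit, giving a rise of 10·log₁₀ 2.
L_total = 81.8 + 10·log₁₀(2) = 81.8 + 3.010 = 84.81 dB(A).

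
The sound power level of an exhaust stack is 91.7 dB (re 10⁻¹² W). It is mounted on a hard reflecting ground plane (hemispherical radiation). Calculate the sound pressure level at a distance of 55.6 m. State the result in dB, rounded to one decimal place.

L_p = L_w − 10·log₁₀(2π·r²) with r = 55.6 m.
2π·r² = 1.942e+04 m², 10·log₁₀ of that is 42.883 dB.
L_p = 91.7 − 42.883 = 48.82 dB.

48.8 dB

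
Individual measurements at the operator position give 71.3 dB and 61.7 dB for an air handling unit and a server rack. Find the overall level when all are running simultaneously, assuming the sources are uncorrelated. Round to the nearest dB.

For uncorrelated sources the intensities add, so convert each level to linear form, sum, and take 10·log₁₀ of the total.
Σ 10^(L/10) = 10^(71.3/10) + 10^(61.7/10) = 1.497e+07.
L_total = 10·log₁₀(1.497e+07) = 71.75 dB.

72 dB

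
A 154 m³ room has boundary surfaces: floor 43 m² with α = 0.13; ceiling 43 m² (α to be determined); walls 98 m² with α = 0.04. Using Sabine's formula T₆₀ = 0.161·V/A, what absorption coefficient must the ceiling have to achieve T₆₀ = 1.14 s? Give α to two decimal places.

A = 0.161·V/T₆₀ = 0.161·154/1.14 = 21.75 m² sabins.
Absorption from the other surfaces = 43·0.13 + 98·0.04 = 9.51 m², so the ceiling must supply 12.24 m² over 43 m².
α = 12.24/43 = 0.285.

0.28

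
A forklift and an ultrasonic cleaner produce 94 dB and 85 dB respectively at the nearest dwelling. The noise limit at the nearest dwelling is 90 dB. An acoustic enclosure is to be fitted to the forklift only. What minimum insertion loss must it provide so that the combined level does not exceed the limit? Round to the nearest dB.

Everything except the forklift sums to 10^(85/10) = 3.162e+08 in linear terms, 85.00 dB.
To meet 90 dB overall, the treated forklift may contribute at most 10^(90/10) − 3.162e+08 = 6.838e+08, i.e. 88.35 dB.
Required insertion loss = 94 − 88.35 = 5.65 dB.

6 dB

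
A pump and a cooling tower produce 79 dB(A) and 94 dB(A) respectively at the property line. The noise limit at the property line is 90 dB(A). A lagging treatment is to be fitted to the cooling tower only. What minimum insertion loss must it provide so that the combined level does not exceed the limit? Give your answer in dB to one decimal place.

Everything except the cooling tower sums to 10^(79/10) = 7.943e+07 in linear terms, 79.00 dB(A).
To meet 90 dB(A) overall, the treated cooling tower may contribute at most 10^(90/10) − 7.943e+07 = 9.206e+08, i.e. 89.64 dB(A).
Required insertion loss = 94 − 89.64 = 4.36 dB.

4.4 dB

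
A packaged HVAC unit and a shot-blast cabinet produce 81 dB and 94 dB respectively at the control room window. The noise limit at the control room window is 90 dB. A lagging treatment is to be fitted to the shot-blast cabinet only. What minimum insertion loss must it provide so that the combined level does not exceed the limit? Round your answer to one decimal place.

Everything except the shot-blast cabinet sums to 10^(81/10) = 1.259e+08 in linear terms, 81.00 dB.
To meet 90 dB overall, the treated shot-blast cabinet may contribute at most 10^(90/10) − 1.259e+08 = 8.741e+08, i.e. 89.42 dB.
Required insertion loss = 94 − 89.42 = 4.58 dB.

4.6 dB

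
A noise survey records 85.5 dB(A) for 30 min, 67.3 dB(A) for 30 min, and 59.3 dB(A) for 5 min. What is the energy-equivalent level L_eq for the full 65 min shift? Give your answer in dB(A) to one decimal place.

82.2 dB(A)

Weight each interval's intensity by its duration and average over T = 65 min:
Σ tᵢ·10^(Lᵢ/10) = 30·10^(85.5/10) + 30·10^(67.3/10) + 5·10^(59.3/10) = 1.081e+10.
L_eq = 10·log₁₀(1.081e+10/65) = 82.21 dB(A).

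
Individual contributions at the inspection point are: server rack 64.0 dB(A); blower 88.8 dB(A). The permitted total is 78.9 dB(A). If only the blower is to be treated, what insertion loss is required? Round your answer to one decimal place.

The untreated sources together contribute 10^(64.0/10) = 2.512e+06, i.e. 64.00 dB(A).
To meet 78.9 dB(A) overall, the treated blower may contribute at most 10^(78.9/10) − 2.512e+06 = 7.511e+07, i.e. 78.76 dB(A).
Required insertion loss = 88.8 − 78.76 = 10.04 dB.

10.0 dB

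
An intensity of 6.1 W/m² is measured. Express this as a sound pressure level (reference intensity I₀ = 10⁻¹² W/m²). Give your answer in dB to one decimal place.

127.9 dB

L = 10·log₁₀(I/I₀) = 10·log₁₀(6.1/10⁻¹²) = 10·log₁₀(6.1×10^12).
L = 10·(0.7853 + 12) = 127.85 dB.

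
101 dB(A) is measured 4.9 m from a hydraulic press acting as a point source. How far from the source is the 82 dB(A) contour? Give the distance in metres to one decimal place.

Point-source spreading drops the level by 20·log₁₀(r₂/r₁); inverting, r₂/r₁ = 10^(ΔL/20).
r₂ = 4.9·10^((101−82)/20) = 4.9·10^(19.0/20) = 43.67 m.

43.7 m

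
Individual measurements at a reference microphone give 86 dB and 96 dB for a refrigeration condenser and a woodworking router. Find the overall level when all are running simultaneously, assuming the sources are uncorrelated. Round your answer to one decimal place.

Incoherent sources combine by intensity addition: L_total = 10·log₁₀(Σ 10^(L_i/10)).
Σ 10^(L/10) = 10^(86/10) + 10^(96/10) = 4.379e+09.
L_total = 10·log₁₀(4.379e+09) = 96.41 dB.

96.4 dB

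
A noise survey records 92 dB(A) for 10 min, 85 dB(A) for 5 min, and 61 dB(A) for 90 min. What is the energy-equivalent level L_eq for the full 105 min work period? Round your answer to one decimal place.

82.2 dB(A)

L_eq = 10·log₁₀[(1/T)·Σ tᵢ·10^(Lᵢ/10)] with T = 105 min.
Σ tᵢ·10^(Lᵢ/10) = 10·10^(92/10) + 5·10^(85/10) + 90·10^(61/10) = 1.754e+10.
L_eq = 10·log₁₀(1.754e+10/105) = 82.23 dB(A).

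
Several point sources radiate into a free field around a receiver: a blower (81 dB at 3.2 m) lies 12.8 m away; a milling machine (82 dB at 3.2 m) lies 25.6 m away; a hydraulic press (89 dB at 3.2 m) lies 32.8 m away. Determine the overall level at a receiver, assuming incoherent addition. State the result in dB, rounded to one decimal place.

72.5 dB

Apply inverse-square spreading to bring every level to the receiver, then sum 10^(L/10).
blower: 81 − 20·log₁₀(12.8/3.2) = 81 − 12.04 = 68.96 dB.
milling machine: 82 − 20·log₁₀(25.6/3.2) = 82 − 18.06 = 63.94 dB.
hydraulic press: 89 − 20·log₁₀(32.8/3.2) = 89 − 20.21 = 68.79 dB.
Σ 10^(L/10) = 1.791e+07 → L_total = 10·log₁₀(1.791e+07) = 72.53 dB.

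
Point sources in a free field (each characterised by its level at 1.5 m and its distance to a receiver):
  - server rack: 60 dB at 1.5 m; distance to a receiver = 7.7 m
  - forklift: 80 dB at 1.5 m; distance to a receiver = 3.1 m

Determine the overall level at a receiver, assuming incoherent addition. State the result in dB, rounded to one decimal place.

First find each source's level at the receiver (point-source: −20·log₁₀(r/r_ref)), then combine on an intensity basis.
server rack: 60 − 20·log₁₀(7.7/1.5) = 60 − 14.21 = 45.79 dB.
forklift: 80 − 20·log₁₀(3.1/1.5) = 80 − 6.31 = 73.69 dB.
Σ 10^(L/10) = 2.345e+07 → L_total = 10·log₁₀(2.345e+07) = 73.70 dB.

73.7 dB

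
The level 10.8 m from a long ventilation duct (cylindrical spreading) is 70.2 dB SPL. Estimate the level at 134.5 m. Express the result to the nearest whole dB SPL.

59 dB SPL

Cylindrical spreading from a line source gives a 10·log₁₀(r₂/r₁) drop.
L₂ = 70.2 − 10·log₁₀(134.5/10.8) = 70.2 − 10.953 = 59.25 dB SPL.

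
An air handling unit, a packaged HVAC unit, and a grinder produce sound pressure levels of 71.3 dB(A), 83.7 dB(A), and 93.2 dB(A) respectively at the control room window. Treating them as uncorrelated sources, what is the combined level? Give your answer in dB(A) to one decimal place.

Incoherent sources combine by intensity addition: L_total = 10·log₁₀(Σ 10^(L_i/10)).
Σ 10^(L/10) = 10^(71.3/10) + 10^(83.7/10) + 10^(93.2/10) = 2.337e+09.
L_total = 10·log₁₀(2.337e+09) = 93.69 dB(A).

93.7 dB(A)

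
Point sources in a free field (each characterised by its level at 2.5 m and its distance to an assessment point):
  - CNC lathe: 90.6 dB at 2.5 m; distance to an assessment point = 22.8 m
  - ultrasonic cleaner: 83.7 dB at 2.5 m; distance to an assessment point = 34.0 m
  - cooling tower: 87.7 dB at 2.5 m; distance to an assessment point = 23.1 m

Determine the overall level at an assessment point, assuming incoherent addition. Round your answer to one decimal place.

First find each source's level at the receiver (point-source: −20·log₁₀(r/r_ref)), then combine on an intensity basis.
CNC lathe: 90.6 − 20·log₁₀(22.8/2.5) = 90.6 − 19.20 = 71.40 dB.
ultrasonic cleaner: 83.7 − 20·log₁₀(34.0/2.5) = 83.7 − 22.67 = 61.03 dB.
cooling tower: 87.7 − 20·log₁₀(23.1/2.5) = 87.7 − 19.31 = 68.39 dB.
Σ 10^(L/10) = 2.197e+07 → L_total = 10·log₁₀(2.197e+07) = 73.42 dB.

73.4 dB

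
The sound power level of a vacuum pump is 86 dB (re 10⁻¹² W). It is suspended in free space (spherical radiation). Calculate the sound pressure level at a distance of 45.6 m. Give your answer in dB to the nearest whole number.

42 dB

Free-field spherical radiation: L_p = L_w − 10·log₁₀(4π·r²), r = 45.6 m.
4π·r² = 2.613e+04 m², 10·log₁₀ of that is 44.171 dB.
L_p = 86 − 44.171 = 41.83 dB.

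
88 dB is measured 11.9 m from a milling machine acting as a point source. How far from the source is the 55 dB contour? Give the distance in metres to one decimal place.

For a point source L₁ − L₂ = 20·log₁₀(r₂/r₁), so r₂ = r₁·10^((L₁−L₂)/20).
r₂ = 11.9·10^((88−55)/20) = 11.9·10^(33.0/20) = 531.55 m.

531.6 m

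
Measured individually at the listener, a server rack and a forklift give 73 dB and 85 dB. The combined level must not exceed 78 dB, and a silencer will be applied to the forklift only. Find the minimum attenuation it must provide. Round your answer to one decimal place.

8.7 dB

Everything except the forklift sums to 10^(73/10) = 1.995e+07 in linear terms, 73.00 dB.
The limit corresponds to 10^(78/10) = 6.310e+07; subtracting the fixed part leaves 4.314e+07 for the forklift, i.e. 76.35 dB.
So the forklift must be reduced from 85 to 76.35 dB: IL = 8.65 dB.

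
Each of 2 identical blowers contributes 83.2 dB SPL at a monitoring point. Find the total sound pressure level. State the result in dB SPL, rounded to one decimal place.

N identical incoherent sources raise the level by 10·log₁₀ N.
L_total = 83.2 + 10·log₁₀(2) = 83.2 + 3.010 = 86.21 dB SPL.

86.2 dB SPL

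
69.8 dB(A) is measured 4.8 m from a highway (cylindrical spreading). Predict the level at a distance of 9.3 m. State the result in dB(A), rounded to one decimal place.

66.9 dB(A)

Line-source attenuation: ΔL = 10·log₁₀(r₂/r₁) = 10·log₁₀(9.3/4.8) = 2.872 dB.
L₂ = 69.8 − 10·log₁₀(9.3/4.8) = 69.8 − 2.872 = 66.93 dB(A).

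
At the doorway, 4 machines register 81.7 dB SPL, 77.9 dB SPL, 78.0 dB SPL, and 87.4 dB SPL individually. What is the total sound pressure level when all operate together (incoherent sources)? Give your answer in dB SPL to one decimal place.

89.1 dB SPL

For uncorrelated sources the intensities add, so convert each level to linear form, sum, and take 10·log₁₀ of the total.
Σ 10^(L/10) = 10^(81.7/10) + 10^(77.9/10) + 10^(78.0/10) + 10^(87.4/10) = 8.222e+08.
L_total = 10·log₁₀(8.222e+08) = 89.15 dB SPL.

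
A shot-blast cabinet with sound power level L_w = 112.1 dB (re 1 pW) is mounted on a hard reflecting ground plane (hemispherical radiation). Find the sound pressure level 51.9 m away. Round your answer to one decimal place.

69.8 dB

L_p = L_w − 10·log₁₀(2π·r²) with r = 51.9 m.
2π·r² = 1.692e+04 m², 10·log₁₀ of that is 42.285 dB.
L_p = 112.1 − 42.285 = 69.81 dB.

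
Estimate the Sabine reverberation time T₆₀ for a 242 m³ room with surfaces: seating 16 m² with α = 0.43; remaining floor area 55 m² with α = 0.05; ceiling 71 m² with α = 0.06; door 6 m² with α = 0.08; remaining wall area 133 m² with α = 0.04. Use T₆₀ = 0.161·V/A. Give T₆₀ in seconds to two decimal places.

A = Σ Sᵢαᵢ = 16·0.43 + 55·0.05 + 71·0.06 + 6·0.08 + 133·0.04 = 19.69 m².
T₆₀ = 0.161 × 242 / 19.69 = 1.979 s.

1.98 s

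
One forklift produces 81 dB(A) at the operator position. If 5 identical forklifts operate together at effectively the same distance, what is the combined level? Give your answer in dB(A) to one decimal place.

88.0 dB(A)

L_total = L₁ + 10·log₁₀ N for N identical incoherent sources.
L_total = 81 + 10·log₁₀(5) = 81 + 6.990 = 87.99 dB(A).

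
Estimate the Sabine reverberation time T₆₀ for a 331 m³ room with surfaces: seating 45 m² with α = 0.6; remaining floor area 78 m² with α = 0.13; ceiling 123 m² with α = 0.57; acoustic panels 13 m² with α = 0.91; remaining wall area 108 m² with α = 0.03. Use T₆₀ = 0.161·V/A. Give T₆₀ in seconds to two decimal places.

0.44 s

A = Σ Sᵢαᵢ = 45·0.6 + 78·0.13 + 123·0.57 + 13·0.91 + 108·0.03 = 122.32 m².
T₆₀ = 0.161 × 331 / 122.32 = 0.436 s.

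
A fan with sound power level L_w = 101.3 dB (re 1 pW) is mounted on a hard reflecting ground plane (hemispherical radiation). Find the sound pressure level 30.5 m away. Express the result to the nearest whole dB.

64 dB

The power spreads over a hemisphere of area 2π·r², so L_p = L_w − 10·log₁₀(2π·r²).
2π·r² = 5845 m², 10·log₁₀ of that is 37.668 dB.
L_p = 101.3 − 37.668 = 63.63 dB.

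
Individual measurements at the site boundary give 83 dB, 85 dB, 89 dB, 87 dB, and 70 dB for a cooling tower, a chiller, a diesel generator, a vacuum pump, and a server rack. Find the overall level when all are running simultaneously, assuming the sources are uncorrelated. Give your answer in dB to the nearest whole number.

For uncorrelated sources the intensities add, so convert each level to linear form, sum, and take 10·log₁₀ of the total.
Σ 10^(L/10) = 10^(83/10) + 10^(85/10) + 10^(89/10) + 10^(87/10) + 10^(70/10) = 1.821e+09.
L_total = 10·log₁₀(1.821e+09) = 92.60 dB.

93 dB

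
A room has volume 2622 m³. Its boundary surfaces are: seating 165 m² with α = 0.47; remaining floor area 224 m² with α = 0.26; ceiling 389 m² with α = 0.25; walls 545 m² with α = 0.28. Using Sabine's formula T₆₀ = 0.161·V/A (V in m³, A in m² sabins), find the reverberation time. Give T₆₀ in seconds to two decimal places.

1.09 s

Summing Sᵢαᵢ: 165·0.47 + 224·0.26 + 389·0.25 + 545·0.28 = 385.64 m².
T₆₀ = 0.161·V/A = 0.161·2622/385.64 = 1.095 s.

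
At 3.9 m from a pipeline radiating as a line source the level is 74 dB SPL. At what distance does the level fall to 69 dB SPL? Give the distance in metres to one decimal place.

12.3 m

Line-source spreading drops the level by 10·log₁₀(r₂/r₁); inverting, r₂/r₁ = 10^(ΔL/10).
r₂ = 3.9·10^((74−69)/10) = 3.9·10^(5.0/10) = 12.33 m.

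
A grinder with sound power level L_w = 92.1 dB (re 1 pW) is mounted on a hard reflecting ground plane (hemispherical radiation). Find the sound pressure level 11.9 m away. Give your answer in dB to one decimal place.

The power spreads over a hemisphere of area 2π·r², so L_p = L_w − 10·log₁₀(2π·r²).
2π·r² = 889.8 m², 10·log₁₀ of that is 29.493 dB.
L_p = 92.1 − 29.493 = 62.61 dB.

62.6 dB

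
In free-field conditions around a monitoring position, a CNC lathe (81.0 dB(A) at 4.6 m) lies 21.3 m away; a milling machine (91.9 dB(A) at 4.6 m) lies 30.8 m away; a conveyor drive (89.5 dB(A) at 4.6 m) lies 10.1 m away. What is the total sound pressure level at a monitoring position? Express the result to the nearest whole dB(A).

84 dB(A)

First find each source's level at the receiver (point-source: −20·log₁₀(r/r_ref)), then combine on an intensity basis.
CNC lathe: 81.0 − 20·log₁₀(21.3/4.6) = 81.0 − 13.31 = 67.69 dB(A).
milling machine: 91.9 − 20·log₁₀(30.8/4.6) = 91.9 − 16.52 = 75.38 dB(A).
conveyor drive: 89.5 − 20·log₁₀(10.1/4.6) = 89.5 − 6.83 = 82.67 dB(A).
Σ 10^(L/10) = 2.253e+08 → L_total = 10·log₁₀(2.253e+08) = 83.53 dB(A).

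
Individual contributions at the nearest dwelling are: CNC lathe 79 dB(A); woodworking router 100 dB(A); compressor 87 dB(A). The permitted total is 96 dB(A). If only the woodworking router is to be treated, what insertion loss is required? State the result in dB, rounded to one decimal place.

The untreated sources together contribute 10^(79/10) + 10^(87/10) = 5.806e+08, i.e. 87.64 dB(A).
To meet 96 dB(A) overall, the treated woodworking router may contribute at most 10^(96/10) − 5.806e+08 = 3.400e+09, i.e. 95.32 dB(A).
Required insertion loss = 100 − 95.32 = 4.68 dB.

4.7 dB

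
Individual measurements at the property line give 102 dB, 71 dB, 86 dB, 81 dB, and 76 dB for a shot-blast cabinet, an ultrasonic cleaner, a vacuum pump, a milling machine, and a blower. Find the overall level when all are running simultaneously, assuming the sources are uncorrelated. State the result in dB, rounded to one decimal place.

Incoherent sources combine by intensity addition: L_total = 10·log₁₀(Σ 10^(L_i/10)).
Σ 10^(L/10) = 10^(102/10) + 10^(71/10) + 10^(86/10) + 10^(81/10) + 10^(76/10) = 1.643e+10.
L_total = 10·log₁₀(1.643e+10) = 102.16 dB.

102.2 dB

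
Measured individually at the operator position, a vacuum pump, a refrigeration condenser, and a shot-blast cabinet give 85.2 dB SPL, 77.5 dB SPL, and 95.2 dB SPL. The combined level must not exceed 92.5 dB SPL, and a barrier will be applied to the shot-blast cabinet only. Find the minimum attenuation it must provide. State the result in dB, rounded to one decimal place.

Everything except the shot-blast cabinet sums to 10^(85.2/10) + 10^(77.5/10) = 3.874e+08 in linear terms, 85.88 dB SPL.
The limit corresponds to 10^(92.5/10) = 1.778e+09; subtracting the fixed part leaves 1.391e+09 for the shot-blast cabinet, i.e. 91.43 dB SPL.
Required insertion loss = 95.2 − 91.43 = 3.77 dB.

3.8 dB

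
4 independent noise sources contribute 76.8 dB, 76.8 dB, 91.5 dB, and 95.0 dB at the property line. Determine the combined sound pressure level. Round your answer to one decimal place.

96.7 dB

For uncorrelated sources the intensities add, so convert each level to linear form, sum, and take 10·log₁₀ of the total.
Σ 10^(L/10) = 10^(76.8/10) + 10^(76.8/10) + 10^(91.5/10) + 10^(95.0/10) = 4.671e+09.
L_total = 10·log₁₀(4.671e+09) = 96.69 dB.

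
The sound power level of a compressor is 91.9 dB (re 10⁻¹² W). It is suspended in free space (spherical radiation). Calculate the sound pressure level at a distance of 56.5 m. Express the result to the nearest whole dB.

L_p = L_w − 10·log₁₀(4π·r²) with r = 56.5 m.
4π·r² = 4.011e+04 m², 10·log₁₀ of that is 46.033 dB.
L_p = 91.9 − 46.033 = 45.87 dB.

46 dB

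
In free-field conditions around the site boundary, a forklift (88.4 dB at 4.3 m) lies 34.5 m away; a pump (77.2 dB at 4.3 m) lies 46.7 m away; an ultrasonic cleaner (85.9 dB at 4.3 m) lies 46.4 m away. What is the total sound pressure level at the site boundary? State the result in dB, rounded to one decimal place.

71.6 dB

Apply inverse-square spreading to bring every level to the receiver, then sum 10^(L/10).
forklift: 88.4 − 20·log₁₀(34.5/4.3) = 88.4 − 18.09 = 70.31 dB.
pump: 77.2 − 20·log₁₀(46.7/4.3) = 77.2 − 20.72 = 56.48 dB.
ultrasonic cleaner: 85.9 − 20·log₁₀(46.4/4.3) = 85.9 − 20.66 = 65.24 dB.
Σ 10^(L/10) = 1.453e+07 → L_total = 10·log₁₀(1.453e+07) = 71.62 dB.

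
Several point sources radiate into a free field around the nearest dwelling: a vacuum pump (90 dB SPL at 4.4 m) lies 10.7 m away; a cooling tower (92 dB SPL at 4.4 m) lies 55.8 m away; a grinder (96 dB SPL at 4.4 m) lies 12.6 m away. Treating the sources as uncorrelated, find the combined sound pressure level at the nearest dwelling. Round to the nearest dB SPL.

First find each source's level at the receiver (point-source: −20·log₁₀(r/r_ref)), then combine on an intensity basis.
vacuum pump: 90 − 20·log₁₀(10.7/4.4) = 90 − 7.72 = 82.28 dB SPL.
cooling tower: 92 − 20·log₁₀(55.8/4.4) = 92 − 22.06 = 69.94 dB SPL.
grinder: 96 − 20·log₁₀(12.6/4.4) = 96 − 9.14 = 86.86 dB SPL.
Σ 10^(L/10) = 6.644e+08 → L_total = 10·log₁₀(6.644e+08) = 88.22 dB SPL.

88 dB SPL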